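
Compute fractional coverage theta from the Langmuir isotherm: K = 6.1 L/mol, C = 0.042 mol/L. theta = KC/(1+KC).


Langmuir isotherm: theta = K*C / (1 + K*C)
K*C = 6.1 * 0.042 = 0.2562
theta = 0.2562 / (1 + 0.2562) = 0.2562 / 1.2562
theta = 0.2039

0.2039


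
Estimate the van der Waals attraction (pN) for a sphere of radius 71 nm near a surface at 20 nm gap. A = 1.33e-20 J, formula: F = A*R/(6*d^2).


Convert to SI: R = 71 nm = 7.1e-08 m, d = 20 nm = 2e-08 m
F = A * R / (6 * d^2)
F = 1.33e-20 * 7.1e-08 / (6 * (2e-08)^2)
F = 3.93458e-13 N = 0.393 pN

0.393


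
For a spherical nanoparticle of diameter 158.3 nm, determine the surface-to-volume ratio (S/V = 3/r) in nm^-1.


Radius r = 158.3/2 = 79.15 nm
S/V = 3 / r = 3 / 79.15
S/V = 0.0379 nm^-1

0.0379


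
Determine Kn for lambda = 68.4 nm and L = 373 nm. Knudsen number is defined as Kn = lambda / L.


Knudsen number Kn = lambda / L
Kn = 68.4 / 373
Kn = 0.1834

0.1834


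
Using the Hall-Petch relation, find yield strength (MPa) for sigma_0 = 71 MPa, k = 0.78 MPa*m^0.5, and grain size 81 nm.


d = 81 nm = 8.1e-08 m
sqrt(d) = 0.000284605
Hall-Petch contribution = k / sqrt(d) = 0.78 / 0.000284605 = 2740.6 MPa
sigma = sigma_0 + k/sqrt(d) = 71 + 2740.6 = 2811.6 MPa

2811.6


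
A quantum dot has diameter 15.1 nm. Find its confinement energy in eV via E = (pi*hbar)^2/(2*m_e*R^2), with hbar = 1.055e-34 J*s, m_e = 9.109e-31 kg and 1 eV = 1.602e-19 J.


Radius R = 15.1/2 = 7.55 nm = 7.55e-09 m
E = (pi * 1.055e-34)^2 / (2 * 9.109e-31 * (7.55e-09)^2)
E(J) = 1.05782e-21
E = E(J) / 1.602e-19 = 0.0066 eV

0.0066


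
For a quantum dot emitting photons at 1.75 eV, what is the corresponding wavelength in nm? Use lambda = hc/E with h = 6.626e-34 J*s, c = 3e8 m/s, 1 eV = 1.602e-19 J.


Convert energy: E = 1.75 eV = 1.75 * 1.602e-19 = 2.8035e-19 J
lambda = h*c / E = 6.626e-34 * 3e8 / 2.8035e-19
lambda = 7.09042e-07 m = 709.0 nm

709.0


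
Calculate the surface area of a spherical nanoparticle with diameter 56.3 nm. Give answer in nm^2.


Radius r = 56.3/2 = 28.15 nm
Surface area SA = 4 * pi * r^2
SA = 4 * pi * (28.15)^2
SA = 9957.87 nm^2

9957.87


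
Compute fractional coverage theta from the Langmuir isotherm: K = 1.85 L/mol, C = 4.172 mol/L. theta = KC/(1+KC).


Langmuir isotherm: theta = K*C / (1 + K*C)
K*C = 1.85 * 4.172 = 7.7182
theta = 7.7182 / (1 + 7.7182) = 7.7182 / 8.7182
theta = 0.8853

0.8853


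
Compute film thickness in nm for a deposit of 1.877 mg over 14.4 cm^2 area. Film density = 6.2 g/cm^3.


Convert: m = 1.877 mg = 1.8770e-06 kg, A = 14.4 cm^2 = 1.4400e-03 m^2, rho = 6.2 g/cm^3 = 6200 kg/m^3
t = m / (A * rho)
t = 1.8770e-06 / (1.4400e-03 * 6200)
t = 2.1024e-07 m = 210.2 nm

210.2


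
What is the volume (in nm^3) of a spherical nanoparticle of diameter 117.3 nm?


Radius r = 117.3/2 = 58.65 nm
Volume V = (4/3) * pi * r^3
V = (4/3) * pi * (58.65)^3
V = 845069.95 nm^3

845069.95


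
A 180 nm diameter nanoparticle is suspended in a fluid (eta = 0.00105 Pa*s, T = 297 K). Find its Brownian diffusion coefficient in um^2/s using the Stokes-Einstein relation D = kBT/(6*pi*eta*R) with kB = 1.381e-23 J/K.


Radius R = 180/2 = 90 nm = 9e-08 m
D = kB*T / (6*pi*eta*R)
D = 1.381e-23 * 297 / (6 * pi * 0.00105 * 9e-08)
D = 2.30259e-12 m^2/s = 2.303 um^2/s

2.303


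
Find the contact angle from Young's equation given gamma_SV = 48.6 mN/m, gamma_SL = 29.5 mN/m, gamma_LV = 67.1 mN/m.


cos(theta) = (gamma_SV - gamma_SL) / gamma_LV
cos(theta) = (48.6 - 29.5) / 67.1
cos(theta) = 0.28465
theta = arccos(0.28465) = 73.46 degrees

73.46


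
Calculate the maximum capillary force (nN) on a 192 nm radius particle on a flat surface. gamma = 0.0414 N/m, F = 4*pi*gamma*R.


Convert radius: R = 192 nm = 1.92e-07 m
F = 4 * pi * gamma * R
F = 4 * pi * 0.0414 * 1.92e-07
F = 9.98876e-08 N = 99.8876 nN

99.8876


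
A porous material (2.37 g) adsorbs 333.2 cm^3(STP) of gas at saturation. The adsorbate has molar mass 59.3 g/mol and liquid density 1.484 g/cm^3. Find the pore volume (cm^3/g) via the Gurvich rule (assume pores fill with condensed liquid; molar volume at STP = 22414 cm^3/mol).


Moles adsorbed n = V_ads / 22414 = 333.2 / 22414 = 1.486571e-02 mol
Liquid volume V_liq = n * M / rho_liq = 1.486571e-02 * 59.3 / 1.484 = 0.59403 cm^3
Specific pore volume V_pore = V_liq / m_sample = 0.59403 / 2.37
V_pore = 0.2506 cm^3/g

0.2506


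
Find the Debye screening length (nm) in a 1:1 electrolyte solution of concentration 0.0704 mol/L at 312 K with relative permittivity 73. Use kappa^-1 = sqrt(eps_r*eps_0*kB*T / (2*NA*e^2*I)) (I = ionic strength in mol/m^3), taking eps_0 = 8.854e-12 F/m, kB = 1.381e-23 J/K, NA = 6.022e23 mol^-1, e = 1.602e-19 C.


Ionic strength I = 0.0704 * 1^2 * 1000 = 70.4 mol/m^3
kappa^-1 = sqrt(73 * 8.854e-12 * 1.381e-23 * 312 / (2 * 6.022e23 * (1.602e-19)^2 * 70.4))
kappa^-1 = 1.131 nm

1.131


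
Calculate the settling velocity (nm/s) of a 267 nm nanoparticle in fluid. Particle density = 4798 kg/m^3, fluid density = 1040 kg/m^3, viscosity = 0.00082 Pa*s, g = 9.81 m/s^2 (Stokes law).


Radius R = 267/2 nm = 1.335e-07 m
Density difference = 4798 - 1040 = 3758 kg/m^3
v = 2 * R^2 * (rho_p - rho_f) * g / (9 * eta)
v = 2 * (1.335e-07)^2 * 3758 * 9.81 / (9 * 0.00082)
v = 1.78058e-07 m/s = 178.0582 nm/s

178.0582


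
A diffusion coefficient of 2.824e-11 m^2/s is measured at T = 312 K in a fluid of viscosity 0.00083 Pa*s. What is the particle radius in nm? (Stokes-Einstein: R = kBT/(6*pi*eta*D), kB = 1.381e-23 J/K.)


Stokes-Einstein: R = kB*T / (6*pi*eta*D)
R = 1.381e-23 * 312 / (6 * pi * 0.00083 * 2.824e-11)
R = 9.75224e-09 m = 9.75 nm

9.75


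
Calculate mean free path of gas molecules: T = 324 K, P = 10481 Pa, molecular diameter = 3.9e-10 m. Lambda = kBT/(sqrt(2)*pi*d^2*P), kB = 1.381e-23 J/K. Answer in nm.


Mean free path: lambda = kB*T / (sqrt(2) * pi * d^2 * P)
lambda = 1.381e-23 * 324 / (sqrt(2) * pi * (3.9e-10)^2 * 10481)
lambda = 6.31745e-07 m
lambda = 631.75 nm

631.75


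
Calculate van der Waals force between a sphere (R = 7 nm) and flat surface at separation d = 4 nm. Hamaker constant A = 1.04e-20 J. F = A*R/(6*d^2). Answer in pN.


Convert to SI: R = 7 nm = 7e-09 m, d = 4 nm = 4e-09 m
F = A * R / (6 * d^2)
F = 1.04e-20 * 7e-09 / (6 * (4e-09)^2)
F = 7.58333e-13 N = 0.758 pN

0.758


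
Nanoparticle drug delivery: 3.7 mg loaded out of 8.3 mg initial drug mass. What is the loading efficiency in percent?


Drug loading efficiency = (drug loaded / drug initial) * 100
DLE = 3.7 / 8.3 * 100
DLE = 0.4458 * 100
DLE = 44.58%

44.58


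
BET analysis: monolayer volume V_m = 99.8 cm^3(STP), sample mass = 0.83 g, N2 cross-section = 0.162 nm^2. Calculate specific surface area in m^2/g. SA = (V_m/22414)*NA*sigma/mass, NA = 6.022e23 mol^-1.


Number of moles in monolayer = V_m / 22414 = 99.8 / 22414 = 0.00445257
Number of molecules = moles * NA = 0.00445257 * 6.022e23
SA = molecules * sigma / mass
SA = (99.8 / 22414) * 6.022e23 * 0.162e-18 / 0.83
SA = 523.3 m^2/g

523.3


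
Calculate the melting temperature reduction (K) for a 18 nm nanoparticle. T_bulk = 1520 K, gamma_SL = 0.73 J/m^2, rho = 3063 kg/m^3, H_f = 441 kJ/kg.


Radius R = 18/2 = 9 nm = 9e-09 m
Convert H_f = 441 kJ/kg = 441000 J/kg
dT = 2 * gamma_SL * T_bulk / (rho * H_f * R)
dT = 2 * 0.73 * 1520 / (3063 * 441000 * 9e-09)
dT = 182.5 K

182.5


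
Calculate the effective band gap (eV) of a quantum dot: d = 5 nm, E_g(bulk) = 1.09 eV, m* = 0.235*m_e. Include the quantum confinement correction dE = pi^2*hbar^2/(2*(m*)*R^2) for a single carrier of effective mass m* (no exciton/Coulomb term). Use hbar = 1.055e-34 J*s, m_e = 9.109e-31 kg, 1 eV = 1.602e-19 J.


Radius R = 5/2 nm = 2.5e-09 m
Confinement energy dE = pi^2 * hbar^2 / (2 * m_eff * m_e * R^2)
dE = pi^2 * (1.055e-34)^2 / (2 * 0.235 * 9.109e-31 * (2.5e-09)^2) J, divided by 1.602e-19 J/eV
dE = 0.2563 eV
Total band gap = E_g(bulk) + dE = 1.09 + 0.2563 = 1.3463 eV

1.3463


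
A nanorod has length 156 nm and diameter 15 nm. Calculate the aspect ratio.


Aspect ratio AR = length / diameter
AR = 156 / 15
AR = 10.4

10.4


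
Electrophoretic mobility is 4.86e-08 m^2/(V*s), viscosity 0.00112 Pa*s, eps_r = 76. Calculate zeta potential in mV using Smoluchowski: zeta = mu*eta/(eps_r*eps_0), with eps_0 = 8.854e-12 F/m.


Smoluchowski equation: zeta = mu * eta / (eps_r * eps_0)
zeta = 4.86e-08 * 0.00112 / (76 * 8.854e-12)
zeta = 0.080891 V = 80.89 mV

80.89


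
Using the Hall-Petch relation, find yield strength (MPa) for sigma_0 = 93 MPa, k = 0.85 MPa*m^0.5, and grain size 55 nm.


d = 55 nm = 5.5e-08 m
sqrt(d) = 0.0002345208
Hall-Petch contribution = k / sqrt(d) = 0.85 / 0.0002345208 = 3624.4 MPa
sigma = sigma_0 + k/sqrt(d) = 93 + 3624.4 = 3717.4 MPa

3717.4


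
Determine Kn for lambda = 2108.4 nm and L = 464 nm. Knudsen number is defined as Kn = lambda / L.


Knudsen number Kn = lambda / L
Kn = 2108.4 / 464
Kn = 4.544

4.544


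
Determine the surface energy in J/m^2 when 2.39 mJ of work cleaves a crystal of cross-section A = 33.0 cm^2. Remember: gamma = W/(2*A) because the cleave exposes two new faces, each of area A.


Convert: A = 33.0 cm^2 = 0.0033 m^2, W = 2.39 mJ = 0.00239 J
Cleaving exposes two faces of area A, so total new surface = 2*A and gamma = W / (2*A)
gamma = 0.00239 / (2 * 0.0033)
gamma = 0.362 J/m^2

0.362


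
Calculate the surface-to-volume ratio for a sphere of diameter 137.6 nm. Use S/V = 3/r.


Radius r = 137.6/2 = 68.8 nm
S/V = 3 / r = 3 / 68.8
S/V = 0.0436 nm^-1

0.0436


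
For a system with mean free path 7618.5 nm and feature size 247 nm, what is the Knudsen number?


Knudsen number Kn = lambda / L
Kn = 7618.5 / 247
Kn = 30.8441

30.8441


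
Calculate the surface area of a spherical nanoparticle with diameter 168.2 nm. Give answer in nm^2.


Radius r = 168.2/2 = 84.1 nm
Surface area SA = 4 * pi * r^2
SA = 4 * pi * (84.1)^2
SA = 88879.55 nm^2

88879.55


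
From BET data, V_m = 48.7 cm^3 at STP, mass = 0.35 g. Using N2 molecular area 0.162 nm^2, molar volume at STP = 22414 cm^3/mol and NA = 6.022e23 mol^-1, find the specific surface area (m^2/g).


Number of moles in monolayer = V_m / 22414 = 48.7 / 22414 = 0.00217275
Number of molecules = moles * NA = 0.00217275 * 6.022e23
SA = molecules * sigma / mass
SA = (48.7 / 22414) * 6.022e23 * 0.162e-18 / 0.35
SA = 605.6 m^2/g

605.6


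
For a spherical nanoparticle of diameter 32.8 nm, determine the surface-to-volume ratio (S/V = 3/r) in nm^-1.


Radius r = 32.8/2 = 16.4 nm
S/V = 3 / r = 3 / 16.4
S/V = 0.1829 nm^-1

0.1829


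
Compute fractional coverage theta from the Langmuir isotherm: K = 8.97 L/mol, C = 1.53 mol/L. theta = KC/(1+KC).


Langmuir isotherm: theta = K*C / (1 + K*C)
K*C = 8.97 * 1.53 = 13.7241
theta = 13.7241 / (1 + 13.7241) = 13.7241 / 14.7241
theta = 0.9321

0.9321


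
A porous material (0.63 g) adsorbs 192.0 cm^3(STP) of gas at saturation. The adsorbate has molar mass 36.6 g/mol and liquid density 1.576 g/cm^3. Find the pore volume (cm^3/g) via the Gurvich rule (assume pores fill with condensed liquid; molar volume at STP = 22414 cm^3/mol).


Moles adsorbed n = V_ads / 22414 = 192.0 / 22414 = 8.566075e-03 mol
Liquid volume V_liq = n * M / rho_liq = 8.566075e-03 * 36.6 / 1.576 = 0.19893 cm^3
Specific pore volume V_pore = V_liq / m_sample = 0.19893 / 0.63
V_pore = 0.3158 cm^3/g

0.3158


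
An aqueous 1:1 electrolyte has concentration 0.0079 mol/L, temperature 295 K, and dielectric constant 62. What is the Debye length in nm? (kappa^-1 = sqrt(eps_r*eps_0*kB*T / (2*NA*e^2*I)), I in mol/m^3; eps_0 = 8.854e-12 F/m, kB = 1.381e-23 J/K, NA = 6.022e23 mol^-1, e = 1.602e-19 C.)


Ionic strength I = 0.0079 * 1^2 * 1000 = 7.9 mol/m^3
kappa^-1 = sqrt(62 * 8.854e-12 * 1.381e-23 * 295 / (2 * 6.022e23 * (1.602e-19)^2 * 7.9))
kappa^-1 = 3.026 nm

3.026


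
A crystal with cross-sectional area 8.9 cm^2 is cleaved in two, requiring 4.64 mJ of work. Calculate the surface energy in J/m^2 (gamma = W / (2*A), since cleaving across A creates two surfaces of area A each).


Convert: A = 8.9 cm^2 = 0.00089 m^2, W = 4.64 mJ = 0.00464 J
Cleaving exposes two faces of area A, so total new surface = 2*A and gamma = W / (2*A)
gamma = 0.00464 / (2 * 0.00089)
gamma = 2.607 J/m^2

2.607


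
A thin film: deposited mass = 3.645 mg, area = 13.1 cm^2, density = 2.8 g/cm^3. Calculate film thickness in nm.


Convert: m = 3.645 mg = 3.6450e-06 kg, A = 13.1 cm^2 = 1.3100e-03 m^2, rho = 2.8 g/cm^3 = 2800 kg/m^3
t = m / (A * rho)
t = 3.6450e-06 / (1.3100e-03 * 2800)
t = 9.9373e-07 m = 993.7 nm

993.7


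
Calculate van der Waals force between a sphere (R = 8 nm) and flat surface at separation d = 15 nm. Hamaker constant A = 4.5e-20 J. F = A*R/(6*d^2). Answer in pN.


Convert to SI: R = 8 nm = 8e-09 m, d = 15 nm = 1.5e-08 m
F = A * R / (6 * d^2)
F = 4.5e-20 * 8e-09 / (6 * (1.5e-08)^2)
F = 2.66667e-13 N = 0.267 pN

0.267


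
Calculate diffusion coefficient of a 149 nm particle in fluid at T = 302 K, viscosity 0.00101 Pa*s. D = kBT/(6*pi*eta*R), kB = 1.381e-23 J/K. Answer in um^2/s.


Radius R = 149/2 = 74.5 nm = 7.45e-08 m
D = kB*T / (6*pi*eta*R)
D = 1.381e-23 * 302 / (6 * pi * 0.00101 * 7.45e-08)
D = 2.9405e-12 m^2/s = 2.941 um^2/s

2.941


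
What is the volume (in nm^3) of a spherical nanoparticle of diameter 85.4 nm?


Radius r = 85.4/2 = 42.7 nm
Volume V = (4/3) * pi * r^3
V = (4/3) * pi * (42.7)^3
V = 326116.1 nm^3

326116.1


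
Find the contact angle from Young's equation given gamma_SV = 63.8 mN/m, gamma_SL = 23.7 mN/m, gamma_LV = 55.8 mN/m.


cos(theta) = (gamma_SV - gamma_SL) / gamma_LV
cos(theta) = (63.8 - 23.7) / 55.8
cos(theta) = 0.718638
theta = arccos(0.718638) = 44.06 degrees

44.06


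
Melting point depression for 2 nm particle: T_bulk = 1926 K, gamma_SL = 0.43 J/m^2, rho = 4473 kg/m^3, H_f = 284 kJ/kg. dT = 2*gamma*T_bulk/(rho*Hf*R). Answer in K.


Radius R = 2/2 = 1 nm = 1e-09 m
Convert H_f = 284 kJ/kg = 284000 J/kg
dT = 2 * gamma_SL * T_bulk / (rho * H_f * R)
dT = 2 * 0.43 * 1926 / (4473 * 284000 * 1e-09)
dT = 1303.9 K

1303.9


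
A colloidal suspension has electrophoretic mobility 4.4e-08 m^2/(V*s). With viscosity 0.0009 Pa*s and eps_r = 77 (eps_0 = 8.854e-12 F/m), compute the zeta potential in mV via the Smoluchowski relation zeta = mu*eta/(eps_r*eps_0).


Smoluchowski equation: zeta = mu * eta / (eps_r * eps_0)
zeta = 4.4e-08 * 0.0009 / (77 * 8.854e-12)
zeta = 0.058085 V = 58.09 mV

58.09


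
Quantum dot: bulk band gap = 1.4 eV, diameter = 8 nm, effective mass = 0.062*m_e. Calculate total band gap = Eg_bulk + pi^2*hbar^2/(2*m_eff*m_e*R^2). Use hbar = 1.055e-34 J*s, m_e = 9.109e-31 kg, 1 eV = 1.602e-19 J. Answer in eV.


Radius R = 8/2 nm = 4e-09 m
Confinement energy dE = pi^2 * hbar^2 / (2 * m_eff * m_e * R^2)
dE = pi^2 * (1.055e-34)^2 / (2 * 0.062 * 9.109e-31 * (4e-09)^2) J, divided by 1.602e-19 J/eV
dE = 0.3794 eV
Total band gap = E_g(bulk) + dE = 1.4 + 0.3794 = 1.7794 eV

1.7794


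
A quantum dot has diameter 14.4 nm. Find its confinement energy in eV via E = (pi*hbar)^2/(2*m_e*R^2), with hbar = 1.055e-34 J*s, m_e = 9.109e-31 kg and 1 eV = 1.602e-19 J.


Radius R = 14.4/2 = 7.2 nm = 7.2e-09 m
E = (pi * 1.055e-34)^2 / (2 * 9.109e-31 * (7.2e-09)^2)
E(J) = 1.16316e-21
E = E(J) / 1.602e-19 = 0.0073 eV

0.0073


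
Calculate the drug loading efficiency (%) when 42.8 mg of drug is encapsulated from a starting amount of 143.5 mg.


Drug loading efficiency = (drug loaded / drug initial) * 100
DLE = 42.8 / 143.5 * 100
DLE = 0.2983 * 100
DLE = 29.83%

29.83


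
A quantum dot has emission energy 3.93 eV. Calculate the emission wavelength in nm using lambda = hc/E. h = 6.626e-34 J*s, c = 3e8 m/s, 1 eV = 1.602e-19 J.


Convert energy: E = 3.93 eV = 3.93 * 1.602e-19 = 6.29586e-19 J
lambda = h*c / E = 6.626e-34 * 3e8 / 6.29586e-19
lambda = 3.15731e-07 m = 315.7 nm

315.7


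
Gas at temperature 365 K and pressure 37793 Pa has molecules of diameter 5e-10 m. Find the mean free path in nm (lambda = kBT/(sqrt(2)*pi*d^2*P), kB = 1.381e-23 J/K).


Mean free path: lambda = kB*T / (sqrt(2) * pi * d^2 * P)
lambda = 1.381e-23 * 365 / (sqrt(2) * pi * (5e-10)^2 * 37793)
lambda = 1.2008e-07 m
lambda = 120.08 nm

120.08


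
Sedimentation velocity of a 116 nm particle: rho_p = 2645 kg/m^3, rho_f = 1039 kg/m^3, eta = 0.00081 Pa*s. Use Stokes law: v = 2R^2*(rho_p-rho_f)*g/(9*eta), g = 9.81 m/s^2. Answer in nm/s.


Radius R = 116/2 nm = 5.8e-08 m
Density difference = 2645 - 1039 = 1606 kg/m^3
v = 2 * R^2 * (rho_p - rho_f) * g / (9 * eta)
v = 2 * (5.8e-08)^2 * 1606 * 9.81 / (9 * 0.00081)
v = 1.45403e-08 m/s = 14.5403 nm/s

14.5403


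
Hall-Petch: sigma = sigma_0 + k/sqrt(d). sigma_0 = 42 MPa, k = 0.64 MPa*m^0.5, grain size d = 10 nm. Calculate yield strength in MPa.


d = 10 nm = 1e-08 m
sqrt(d) = 0.0001
Hall-Petch contribution = k / sqrt(d) = 0.64 / 0.0001 = 6400.0 MPa
sigma = sigma_0 + k/sqrt(d) = 42 + 6400.0 = 6442.0 MPa

6442.0


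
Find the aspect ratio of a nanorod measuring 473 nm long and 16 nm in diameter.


Aspect ratio AR = length / diameter
AR = 473 / 16
AR = 29.56

29.56


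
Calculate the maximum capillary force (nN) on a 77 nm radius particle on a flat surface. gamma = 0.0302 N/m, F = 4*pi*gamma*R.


Convert radius: R = 77 nm = 7.7e-08 m
F = 4 * pi * gamma * R
F = 4 * pi * 0.0302 * 7.7e-08
F = 2.92218e-08 N = 29.2218 nN

29.2218


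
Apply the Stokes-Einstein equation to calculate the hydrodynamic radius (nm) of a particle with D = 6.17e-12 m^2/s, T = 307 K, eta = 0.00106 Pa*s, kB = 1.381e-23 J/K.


Stokes-Einstein: R = kB*T / (6*pi*eta*D)
R = 1.381e-23 * 307 / (6 * pi * 0.00106 * 6.17e-12)
R = 3.43906e-08 m = 34.39 nm

34.39


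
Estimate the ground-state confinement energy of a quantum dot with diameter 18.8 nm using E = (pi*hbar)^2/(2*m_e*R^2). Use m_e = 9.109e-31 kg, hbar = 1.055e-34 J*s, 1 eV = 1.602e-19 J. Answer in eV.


Radius R = 18.8/2 = 9.4 nm = 9.4e-09 m
E = (pi * 1.055e-34)^2 / (2 * 9.109e-31 * (9.4e-09)^2)
E(J) = 6.82415e-22
E = E(J) / 1.602e-19 = 0.0043 eV

0.0043


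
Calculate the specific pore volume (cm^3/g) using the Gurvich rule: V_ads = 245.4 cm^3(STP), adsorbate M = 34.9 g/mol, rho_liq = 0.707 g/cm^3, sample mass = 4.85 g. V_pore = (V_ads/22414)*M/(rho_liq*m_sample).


Moles adsorbed n = V_ads / 22414 = 245.4 / 22414 = 1.094851e-02 mol
Liquid volume V_liq = n * M / rho_liq = 1.094851e-02 * 34.9 / 0.707 = 0.54046 cm^3
Specific pore volume V_pore = V_liq / m_sample = 0.54046 / 4.85
V_pore = 0.1114 cm^3/g

0.1114


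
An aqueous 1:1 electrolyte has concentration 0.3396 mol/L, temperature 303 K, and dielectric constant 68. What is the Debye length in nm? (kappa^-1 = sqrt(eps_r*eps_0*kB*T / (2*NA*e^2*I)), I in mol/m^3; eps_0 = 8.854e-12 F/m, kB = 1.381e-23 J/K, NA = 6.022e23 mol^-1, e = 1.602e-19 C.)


Ionic strength I = 0.3396 * 1^2 * 1000 = 339.6 mol/m^3
kappa^-1 = sqrt(68 * 8.854e-12 * 1.381e-23 * 303 / (2 * 6.022e23 * (1.602e-19)^2 * 339.6))
kappa^-1 = 0.49 nm

0.49


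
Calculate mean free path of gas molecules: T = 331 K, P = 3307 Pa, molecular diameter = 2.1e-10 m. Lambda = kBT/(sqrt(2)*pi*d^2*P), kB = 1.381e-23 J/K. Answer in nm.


Mean free path: lambda = kB*T / (sqrt(2) * pi * d^2 * P)
lambda = 1.381e-23 * 331 / (sqrt(2) * pi * (2.1e-10)^2 * 3307)
lambda = 7.05479e-06 m
lambda = 7054.79 nm

7054.79


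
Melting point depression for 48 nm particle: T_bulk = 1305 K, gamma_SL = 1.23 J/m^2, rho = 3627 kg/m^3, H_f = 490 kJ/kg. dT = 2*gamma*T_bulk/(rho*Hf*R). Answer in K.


Radius R = 48/2 = 24 nm = 2.4e-08 m
Convert H_f = 490 kJ/kg = 490000 J/kg
dT = 2 * gamma_SL * T_bulk / (rho * H_f * R)
dT = 2 * 1.23 * 1305 / (3627 * 490000 * 2.4e-08)
dT = 75.3 K

75.3


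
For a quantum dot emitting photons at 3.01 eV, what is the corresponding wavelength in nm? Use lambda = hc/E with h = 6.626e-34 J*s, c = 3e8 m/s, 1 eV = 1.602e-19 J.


Convert energy: E = 3.01 eV = 3.01 * 1.602e-19 = 4.82202e-19 J
lambda = h*c / E = 6.626e-34 * 3e8 / 4.82202e-19
lambda = 4.12234e-07 m = 412.2 nm

412.2


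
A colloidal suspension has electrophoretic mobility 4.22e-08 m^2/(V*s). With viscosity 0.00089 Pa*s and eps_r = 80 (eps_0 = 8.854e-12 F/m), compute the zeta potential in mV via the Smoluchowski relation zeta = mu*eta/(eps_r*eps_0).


Smoluchowski equation: zeta = mu * eta / (eps_r * eps_0)
zeta = 4.22e-08 * 0.00089 / (80 * 8.854e-12)
zeta = 0.053024 V = 53.02 mV

53.02


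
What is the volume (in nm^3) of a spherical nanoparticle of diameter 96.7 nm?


Radius r = 96.7/2 = 48.35 nm
Volume V = (4/3) * pi * r^3
V = (4/3) * pi * (48.35)^3
V = 473454.28 nm^3

473454.28


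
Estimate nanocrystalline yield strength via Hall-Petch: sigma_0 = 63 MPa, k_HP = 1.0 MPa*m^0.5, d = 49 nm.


d = 49 nm = 4.9e-08 m
sqrt(d) = 0.0002213594
Hall-Petch contribution = k / sqrt(d) = 1.0 / 0.0002213594 = 4517.5 MPa
sigma = sigma_0 + k/sqrt(d) = 63 + 4517.5 = 4580.5 MPa

4580.5


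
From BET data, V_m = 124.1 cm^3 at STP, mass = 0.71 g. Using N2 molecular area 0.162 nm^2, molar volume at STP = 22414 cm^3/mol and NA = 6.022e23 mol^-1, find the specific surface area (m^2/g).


Number of moles in monolayer = V_m / 22414 = 124.1 / 22414 = 0.00553672
Number of molecules = moles * NA = 0.00553672 * 6.022e23
SA = molecules * sigma / mass
SA = (124.1 / 22414) * 6.022e23 * 0.162e-18 / 0.71
SA = 760.8 m^2/g

760.8


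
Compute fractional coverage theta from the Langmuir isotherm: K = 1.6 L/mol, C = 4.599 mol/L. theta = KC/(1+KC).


Langmuir isotherm: theta = K*C / (1 + K*C)
K*C = 1.6 * 4.599 = 7.3584
theta = 7.3584 / (1 + 7.3584) = 7.3584 / 8.3584
theta = 0.8804

0.8804


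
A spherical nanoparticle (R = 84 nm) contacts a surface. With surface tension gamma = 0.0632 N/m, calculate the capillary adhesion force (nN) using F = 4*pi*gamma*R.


Convert radius: R = 84 nm = 8.4e-08 m
F = 4 * pi * gamma * R
F = 4 * pi * 0.0632 * 8.4e-08
F = 6.67123e-08 N = 66.7123 nN

66.7123


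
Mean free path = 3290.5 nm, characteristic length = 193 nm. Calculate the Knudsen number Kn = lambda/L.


Knudsen number Kn = lambda / L
Kn = 3290.5 / 193
Kn = 17.0492

17.0492


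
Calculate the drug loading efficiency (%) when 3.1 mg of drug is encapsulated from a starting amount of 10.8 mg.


Drug loading efficiency = (drug loaded / drug initial) * 100
DLE = 3.1 / 10.8 * 100
DLE = 0.287 * 100
DLE = 28.7%

28.7


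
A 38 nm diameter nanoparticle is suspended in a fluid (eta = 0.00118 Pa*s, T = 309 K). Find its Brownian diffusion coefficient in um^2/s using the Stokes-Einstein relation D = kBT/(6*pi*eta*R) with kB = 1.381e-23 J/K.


Radius R = 38/2 = 19 nm = 1.9e-08 m
D = kB*T / (6*pi*eta*R)
D = 1.381e-23 * 309 / (6 * pi * 0.00118 * 1.9e-08)
D = 1.00975e-11 m^2/s = 10.098 um^2/s

10.098


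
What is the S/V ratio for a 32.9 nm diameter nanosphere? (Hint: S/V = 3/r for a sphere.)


Radius r = 32.9/2 = 16.45 nm
S/V = 3 / r = 3 / 16.45
S/V = 0.1824 nm^-1

0.1824


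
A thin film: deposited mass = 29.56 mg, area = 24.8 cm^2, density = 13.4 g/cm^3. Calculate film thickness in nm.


Convert: m = 29.56 mg = 2.9560e-05 kg, A = 24.8 cm^2 = 2.4800e-03 m^2, rho = 13.4 g/cm^3 = 13400 kg/m^3
t = m / (A * rho)
t = 2.9560e-05 / (2.4800e-03 * 13400)
t = 8.8950e-07 m = 889.5 nm

889.5


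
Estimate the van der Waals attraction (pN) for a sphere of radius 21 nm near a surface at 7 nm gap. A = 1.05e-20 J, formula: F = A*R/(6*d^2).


Convert to SI: R = 21 nm = 2.1e-08 m, d = 7 nm = 7e-09 m
F = A * R / (6 * d^2)
F = 1.05e-20 * 2.1e-08 / (6 * (7e-09)^2)
F = 7.5e-13 N = 0.75 pN

0.75


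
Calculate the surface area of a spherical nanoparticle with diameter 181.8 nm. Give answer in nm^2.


Radius r = 181.8/2 = 90.9 nm
Surface area SA = 4 * pi * r^2
SA = 4 * pi * (90.9)^2
SA = 103833.53 nm^2

103833.53


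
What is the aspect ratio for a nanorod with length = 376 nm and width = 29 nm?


Aspect ratio AR = length / diameter
AR = 376 / 29
AR = 12.97

12.97


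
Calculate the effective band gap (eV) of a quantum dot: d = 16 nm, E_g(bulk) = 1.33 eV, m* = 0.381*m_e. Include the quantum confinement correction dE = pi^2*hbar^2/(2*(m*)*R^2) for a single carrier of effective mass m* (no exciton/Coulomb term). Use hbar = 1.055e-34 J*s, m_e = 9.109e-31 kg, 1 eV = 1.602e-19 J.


Radius R = 16/2 nm = 8e-09 m
Confinement energy dE = pi^2 * hbar^2 / (2 * m_eff * m_e * R^2)
dE = pi^2 * (1.055e-34)^2 / (2 * 0.381 * 9.109e-31 * (8e-09)^2) J, divided by 1.602e-19 J/eV
dE = 0.0154 eV
Total band gap = E_g(bulk) + dE = 1.33 + 0.0154 = 1.3454 eV

1.3454


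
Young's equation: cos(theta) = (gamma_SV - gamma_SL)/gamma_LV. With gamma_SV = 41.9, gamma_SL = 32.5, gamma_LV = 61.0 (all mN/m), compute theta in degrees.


cos(theta) = (gamma_SV - gamma_SL) / gamma_LV
cos(theta) = (41.9 - 32.5) / 61.0
cos(theta) = 0.154098
theta = arccos(0.154098) = 81.14 degrees

81.14


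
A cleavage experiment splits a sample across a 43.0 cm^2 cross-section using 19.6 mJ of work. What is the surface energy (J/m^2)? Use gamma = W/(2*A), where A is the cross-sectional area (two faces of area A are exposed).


Convert: A = 43.0 cm^2 = 0.0043 m^2, W = 19.6 mJ = 0.0196 J
Cleaving exposes two faces of area A, so total new surface = 2*A and gamma = W / (2*A)
gamma = 0.0196 / (2 * 0.0043)
gamma = 2.279 J/m^2

2.279


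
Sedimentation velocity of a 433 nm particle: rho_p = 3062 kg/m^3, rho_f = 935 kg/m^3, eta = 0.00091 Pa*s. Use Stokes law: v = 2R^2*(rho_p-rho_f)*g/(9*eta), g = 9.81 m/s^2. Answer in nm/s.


Radius R = 433/2 nm = 2.165e-07 m
Density difference = 3062 - 935 = 2127 kg/m^3
v = 2 * R^2 * (rho_p - rho_f) * g / (9 * eta)
v = 2 * (2.165e-07)^2 * 2127 * 9.81 / (9 * 0.00091)
v = 2.38835e-07 m/s = 238.8352 nm/s

238.8352


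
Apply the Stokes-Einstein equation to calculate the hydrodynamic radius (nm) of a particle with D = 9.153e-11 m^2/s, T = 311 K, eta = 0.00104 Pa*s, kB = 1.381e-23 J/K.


Stokes-Einstein: R = kB*T / (6*pi*eta*D)
R = 1.381e-23 * 311 / (6 * pi * 0.00104 * 9.153e-11)
R = 2.39363e-09 m = 2.39 nm

2.39


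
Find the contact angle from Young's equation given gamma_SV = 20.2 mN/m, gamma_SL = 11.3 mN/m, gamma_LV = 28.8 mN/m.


cos(theta) = (gamma_SV - gamma_SL) / gamma_LV
cos(theta) = (20.2 - 11.3) / 28.8
cos(theta) = 0.309028
theta = arccos(0.309028) = 72.0 degrees

72.0


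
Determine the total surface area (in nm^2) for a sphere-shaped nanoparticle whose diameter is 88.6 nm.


Radius r = 88.6/2 = 44.3 nm
Surface area SA = 4 * pi * r^2
SA = 4 * pi * (44.3)^2
SA = 24661.38 nm^2

24661.38


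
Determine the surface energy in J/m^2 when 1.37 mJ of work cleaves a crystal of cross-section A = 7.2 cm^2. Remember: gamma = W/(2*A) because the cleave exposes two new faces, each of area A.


Convert: A = 7.2 cm^2 = 0.00072 m^2, W = 1.37 mJ = 0.00137 J
Cleaving exposes two faces of area A, so total new surface = 2*A and gamma = W / (2*A)
gamma = 0.00137 / (2 * 0.00072)
gamma = 0.951 J/m^2

0.951


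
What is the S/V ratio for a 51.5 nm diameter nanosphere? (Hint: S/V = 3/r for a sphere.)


Radius r = 51.5/2 = 25.75 nm
S/V = 3 / r = 3 / 25.75
S/V = 0.1165 nm^-1

0.1165


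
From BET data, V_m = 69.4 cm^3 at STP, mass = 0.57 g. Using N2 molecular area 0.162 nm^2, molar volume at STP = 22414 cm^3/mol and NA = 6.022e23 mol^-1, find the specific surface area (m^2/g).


Number of moles in monolayer = V_m / 22414 = 69.4 / 22414 = 0.00309628
Number of molecules = moles * NA = 0.00309628 * 6.022e23
SA = molecules * sigma / mass
SA = (69.4 / 22414) * 6.022e23 * 0.162e-18 / 0.57
SA = 529.9 m^2/g

529.9


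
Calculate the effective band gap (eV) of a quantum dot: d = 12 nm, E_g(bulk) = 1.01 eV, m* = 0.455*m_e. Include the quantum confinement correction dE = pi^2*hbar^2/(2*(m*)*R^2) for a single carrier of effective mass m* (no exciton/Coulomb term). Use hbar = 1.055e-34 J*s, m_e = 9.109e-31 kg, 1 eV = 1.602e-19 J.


Radius R = 12/2 nm = 6e-09 m
Confinement energy dE = pi^2 * hbar^2 / (2 * m_eff * m_e * R^2)
dE = pi^2 * (1.055e-34)^2 / (2 * 0.455 * 9.109e-31 * (6e-09)^2) J, divided by 1.602e-19 J/eV
dE = 0.023 eV
Total band gap = E_g(bulk) + dE = 1.01 + 0.023 = 1.033 eV

1.033


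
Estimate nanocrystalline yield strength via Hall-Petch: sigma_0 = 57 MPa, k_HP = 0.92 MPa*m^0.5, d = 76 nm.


d = 76 nm = 7.6e-08 m
sqrt(d) = 0.000275681
Hall-Petch contribution = k / sqrt(d) = 0.92 / 0.000275681 = 3337.2 MPa
sigma = sigma_0 + k/sqrt(d) = 57 + 3337.2 = 3394.2 MPa

3394.2


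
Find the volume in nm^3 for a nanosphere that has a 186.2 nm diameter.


Radius r = 186.2/2 = 93.1 nm
Volume V = (4/3) * pi * r^3
V = (4/3) * pi * (93.1)^3
V = 3380163.07 nm^3

3380163.07


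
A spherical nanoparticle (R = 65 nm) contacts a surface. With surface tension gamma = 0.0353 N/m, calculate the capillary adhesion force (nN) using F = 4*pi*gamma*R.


Convert radius: R = 65 nm = 6.5e-08 m
F = 4 * pi * gamma * R
F = 4 * pi * 0.0353 * 6.5e-08
F = 2.88335e-08 N = 28.8335 nN

28.8335


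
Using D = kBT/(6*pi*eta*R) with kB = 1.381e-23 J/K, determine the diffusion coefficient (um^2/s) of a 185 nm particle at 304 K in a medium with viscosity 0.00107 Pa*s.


Radius R = 185/2 = 92.5 nm = 9.25e-08 m
D = kB*T / (6*pi*eta*R)
D = 1.381e-23 * 304 / (6 * pi * 0.00107 * 9.25e-08)
D = 2.2503e-12 m^2/s = 2.25 um^2/s

2.25


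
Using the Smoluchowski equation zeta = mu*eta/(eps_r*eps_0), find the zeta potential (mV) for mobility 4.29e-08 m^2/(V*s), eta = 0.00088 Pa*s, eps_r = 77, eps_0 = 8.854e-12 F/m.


Smoluchowski equation: zeta = mu * eta / (eps_r * eps_0)
zeta = 4.29e-08 * 0.00088 / (77 * 8.854e-12)
zeta = 0.055374 V = 55.37 mV

55.37


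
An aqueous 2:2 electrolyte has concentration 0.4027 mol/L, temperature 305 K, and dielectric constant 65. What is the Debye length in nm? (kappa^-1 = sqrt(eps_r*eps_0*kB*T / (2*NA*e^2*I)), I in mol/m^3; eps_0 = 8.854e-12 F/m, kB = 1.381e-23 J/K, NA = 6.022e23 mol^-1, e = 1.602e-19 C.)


Ionic strength I = 0.4027 * 2^2 * 1000 = 1610.8 mol/m^3
kappa^-1 = sqrt(65 * 8.854e-12 * 1.381e-23 * 305 / (2 * 6.022e23 * (1.602e-19)^2 * 1610.8))
kappa^-1 = 0.221 nm

0.221


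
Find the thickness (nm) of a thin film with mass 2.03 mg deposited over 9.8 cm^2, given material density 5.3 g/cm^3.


Convert: m = 2.03 mg = 2.0300e-06 kg, A = 9.8 cm^2 = 9.8000e-04 m^2, rho = 5.3 g/cm^3 = 5300 kg/m^3
t = m / (A * rho)
t = 2.0300e-06 / (9.8000e-04 * 5300)
t = 3.9084e-07 m = 390.8 nm

390.8


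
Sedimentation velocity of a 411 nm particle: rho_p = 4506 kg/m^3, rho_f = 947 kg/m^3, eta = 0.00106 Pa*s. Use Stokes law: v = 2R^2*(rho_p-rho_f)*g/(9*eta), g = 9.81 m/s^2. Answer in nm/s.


Radius R = 411/2 nm = 2.055e-07 m
Density difference = 4506 - 947 = 3559 kg/m^3
v = 2 * R^2 * (rho_p - rho_f) * g / (9 * eta)
v = 2 * (2.055e-07)^2 * 3559 * 9.81 / (9 * 0.00106)
v = 3.09102e-07 m/s = 309.1023 nm/s

309.1023


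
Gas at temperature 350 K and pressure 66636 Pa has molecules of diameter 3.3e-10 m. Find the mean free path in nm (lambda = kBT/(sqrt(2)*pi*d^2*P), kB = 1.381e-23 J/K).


Mean free path: lambda = kB*T / (sqrt(2) * pi * d^2 * P)
lambda = 1.381e-23 * 350 / (sqrt(2) * pi * (3.3e-10)^2 * 66636)
lambda = 1.4992e-07 m
lambda = 149.92 nm

149.92


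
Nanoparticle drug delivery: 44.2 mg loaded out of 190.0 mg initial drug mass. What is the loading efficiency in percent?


Drug loading efficiency = (drug loaded / drug initial) * 100
DLE = 44.2 / 190.0 * 100
DLE = 0.2326 * 100
DLE = 23.26%

23.26


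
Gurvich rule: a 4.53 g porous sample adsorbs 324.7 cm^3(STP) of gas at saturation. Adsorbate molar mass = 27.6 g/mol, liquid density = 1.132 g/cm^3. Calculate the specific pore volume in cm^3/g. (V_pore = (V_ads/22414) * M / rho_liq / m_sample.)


Moles adsorbed n = V_ads / 22414 = 324.7 / 22414 = 1.448648e-02 mol
Liquid volume V_liq = n * M / rho_liq = 1.448648e-02 * 27.6 / 1.132 = 0.35320 cm^3
Specific pore volume V_pore = V_liq / m_sample = 0.35320 / 4.53
V_pore = 0.078 cm^3/g

0.078


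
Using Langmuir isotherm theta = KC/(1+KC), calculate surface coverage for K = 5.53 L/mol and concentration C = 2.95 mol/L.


Langmuir isotherm: theta = K*C / (1 + K*C)
K*C = 5.53 * 2.95 = 16.3135
theta = 16.3135 / (1 + 16.3135) = 16.3135 / 17.3135
theta = 0.9422

0.9422


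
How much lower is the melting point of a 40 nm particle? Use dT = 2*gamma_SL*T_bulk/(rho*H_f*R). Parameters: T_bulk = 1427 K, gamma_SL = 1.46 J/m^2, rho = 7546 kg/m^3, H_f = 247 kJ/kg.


Radius R = 40/2 = 20 nm = 2e-08 m
Convert H_f = 247 kJ/kg = 247000 J/kg
dT = 2 * gamma_SL * T_bulk / (rho * H_f * R)
dT = 2 * 1.46 * 1427 / (7546 * 247000 * 2e-08)
dT = 111.8 K

111.8


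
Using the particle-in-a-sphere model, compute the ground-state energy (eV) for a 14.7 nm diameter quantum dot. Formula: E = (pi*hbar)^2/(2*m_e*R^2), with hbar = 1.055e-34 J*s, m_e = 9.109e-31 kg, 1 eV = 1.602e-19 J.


Radius R = 14.7/2 = 7.35 nm = 7.35e-09 m
E = (pi * 1.055e-34)^2 / (2 * 9.109e-31 * (7.35e-09)^2)
E(J) = 1.11617e-21
E = E(J) / 1.602e-19 = 0.007 eV

0.007


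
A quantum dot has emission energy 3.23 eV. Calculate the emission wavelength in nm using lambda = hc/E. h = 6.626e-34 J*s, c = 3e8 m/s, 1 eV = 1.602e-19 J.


Convert energy: E = 3.23 eV = 3.23 * 1.602e-19 = 5.17446e-19 J
lambda = h*c / E = 6.626e-34 * 3e8 / 5.17446e-19
lambda = 3.84156e-07 m = 384.2 nm

384.2


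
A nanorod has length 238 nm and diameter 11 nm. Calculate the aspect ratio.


Aspect ratio AR = length / diameter
AR = 238 / 11
AR = 21.64

21.64


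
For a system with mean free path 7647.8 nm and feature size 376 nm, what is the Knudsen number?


Knudsen number Kn = lambda / L
Kn = 7647.8 / 376
Kn = 20.3399

20.3399


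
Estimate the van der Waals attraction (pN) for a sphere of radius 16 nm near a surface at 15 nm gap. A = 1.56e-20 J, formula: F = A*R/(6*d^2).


Convert to SI: R = 16 nm = 1.6e-08 m, d = 15 nm = 1.5e-08 m
F = A * R / (6 * d^2)
F = 1.56e-20 * 1.6e-08 / (6 * (1.5e-08)^2)
F = 1.84889e-13 N = 0.185 pN

0.185


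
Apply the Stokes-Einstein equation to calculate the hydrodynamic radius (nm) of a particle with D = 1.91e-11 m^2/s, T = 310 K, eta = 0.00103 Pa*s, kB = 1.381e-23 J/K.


Stokes-Einstein: R = kB*T / (6*pi*eta*D)
R = 1.381e-23 * 310 / (6 * pi * 0.00103 * 1.91e-11)
R = 1.15447e-08 m = 11.54 nm

11.54


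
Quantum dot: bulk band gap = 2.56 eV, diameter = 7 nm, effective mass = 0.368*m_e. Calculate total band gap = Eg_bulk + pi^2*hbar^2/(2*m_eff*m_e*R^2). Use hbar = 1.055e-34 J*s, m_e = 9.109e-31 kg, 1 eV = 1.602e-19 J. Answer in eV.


Radius R = 7/2 nm = 3.5e-09 m
Confinement energy dE = pi^2 * hbar^2 / (2 * m_eff * m_e * R^2)
dE = pi^2 * (1.055e-34)^2 / (2 * 0.368 * 9.109e-31 * (3.5e-09)^2) J, divided by 1.602e-19 J/eV
dE = 0.0835 eV
Total band gap = E_g(bulk) + dE = 2.56 + 0.0835 = 2.6435 eV

2.6435


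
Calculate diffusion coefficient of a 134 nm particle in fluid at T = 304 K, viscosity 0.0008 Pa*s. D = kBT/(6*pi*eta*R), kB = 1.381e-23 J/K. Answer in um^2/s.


Radius R = 134/2 = 67 nm = 6.7e-08 m
D = kB*T / (6*pi*eta*R)
D = 1.381e-23 * 304 / (6 * pi * 0.0008 * 6.7e-08)
D = 4.15529e-12 m^2/s = 4.155 um^2/s

4.155


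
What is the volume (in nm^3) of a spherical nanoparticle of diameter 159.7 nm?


Radius r = 159.7/2 = 79.85 nm
Volume V = (4/3) * pi * r^3
V = (4/3) * pi * (79.85)^3
V = 2132619.47 nm^3

2132619.47


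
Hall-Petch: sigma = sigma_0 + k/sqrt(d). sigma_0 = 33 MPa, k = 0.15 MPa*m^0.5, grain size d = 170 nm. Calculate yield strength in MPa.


d = 170 nm = 1.7e-07 m
sqrt(d) = 0.0004123106
Hall-Petch contribution = k / sqrt(d) = 0.15 / 0.0004123106 = 363.8 MPa
sigma = sigma_0 + k/sqrt(d) = 33 + 363.8 = 396.8 MPa

396.8


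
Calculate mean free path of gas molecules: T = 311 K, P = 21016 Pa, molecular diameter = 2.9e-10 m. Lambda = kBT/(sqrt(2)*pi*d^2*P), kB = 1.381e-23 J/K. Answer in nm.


Mean free path: lambda = kB*T / (sqrt(2) * pi * d^2 * P)
lambda = 1.381e-23 * 311 / (sqrt(2) * pi * (2.9e-10)^2 * 21016)
lambda = 5.46944e-07 m
lambda = 546.94 nm

546.94


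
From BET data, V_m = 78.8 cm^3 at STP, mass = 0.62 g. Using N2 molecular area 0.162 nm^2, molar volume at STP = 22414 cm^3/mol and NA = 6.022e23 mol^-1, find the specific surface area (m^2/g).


Number of moles in monolayer = V_m / 22414 = 78.8 / 22414 = 0.00351566
Number of molecules = moles * NA = 0.00351566 * 6.022e23
SA = molecules * sigma / mass
SA = (78.8 / 22414) * 6.022e23 * 0.162e-18 / 0.62
SA = 553.2 m^2/g

553.2


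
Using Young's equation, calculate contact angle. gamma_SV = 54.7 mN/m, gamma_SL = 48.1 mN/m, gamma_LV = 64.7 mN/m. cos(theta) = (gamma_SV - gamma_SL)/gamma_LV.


cos(theta) = (gamma_SV - gamma_SL) / gamma_LV
cos(theta) = (54.7 - 48.1) / 64.7
cos(theta) = 0.102009
theta = arccos(0.102009) = 84.15 degrees

84.15


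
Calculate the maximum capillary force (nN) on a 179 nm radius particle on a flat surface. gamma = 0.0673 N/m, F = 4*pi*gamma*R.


Convert radius: R = 179 nm = 1.79e-07 m
F = 4 * pi * gamma * R
F = 4 * pi * 0.0673 * 1.79e-07
F = 1.51383e-07 N = 151.3833 nN

151.3833


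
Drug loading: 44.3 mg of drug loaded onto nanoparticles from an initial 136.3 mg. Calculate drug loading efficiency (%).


Drug loading efficiency = (drug loaded / drug initial) * 100
DLE = 44.3 / 136.3 * 100
DLE = 0.325 * 100
DLE = 32.5%

32.5


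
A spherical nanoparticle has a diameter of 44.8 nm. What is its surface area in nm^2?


Radius r = 44.8/2 = 22.4 nm
Surface area SA = 4 * pi * r^2
SA = 4 * pi * (22.4)^2
SA = 6305.3 nm^2

6305.3


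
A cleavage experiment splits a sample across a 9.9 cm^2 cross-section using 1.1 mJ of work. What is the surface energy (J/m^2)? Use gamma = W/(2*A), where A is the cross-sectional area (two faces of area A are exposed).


Convert: A = 9.9 cm^2 = 0.00099 m^2, W = 1.1 mJ = 0.0011 J
Cleaving exposes two faces of area A, so total new surface = 2*A and gamma = W / (2*A)
gamma = 0.0011 / (2 * 0.00099)
gamma = 0.556 J/m^2

0.556


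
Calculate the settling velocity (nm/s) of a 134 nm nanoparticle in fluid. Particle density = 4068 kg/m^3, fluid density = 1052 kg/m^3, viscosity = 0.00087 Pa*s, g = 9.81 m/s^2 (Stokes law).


Radius R = 134/2 nm = 6.7e-08 m
Density difference = 4068 - 1052 = 3016 kg/m^3
v = 2 * R^2 * (rho_p - rho_f) * g / (9 * eta)
v = 2 * (6.7e-08)^2 * 3016 * 9.81 / (9 * 0.00087)
v = 3.39249e-08 m/s = 33.9249 nm/s

33.9249


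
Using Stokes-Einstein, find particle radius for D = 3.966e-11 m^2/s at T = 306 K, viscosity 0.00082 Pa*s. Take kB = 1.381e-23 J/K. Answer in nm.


Stokes-Einstein: R = kB*T / (6*pi*eta*D)
R = 1.381e-23 * 306 / (6 * pi * 0.00082 * 3.966e-11)
R = 6.89362e-09 m = 6.89 nm

6.89


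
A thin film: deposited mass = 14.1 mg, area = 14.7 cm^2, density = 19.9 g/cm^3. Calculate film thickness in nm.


Convert: m = 14.1 mg = 1.4100e-05 kg, A = 14.7 cm^2 = 1.4700e-03 m^2, rho = 19.9 g/cm^3 = 19900 kg/m^3
t = m / (A * rho)
t = 1.4100e-05 / (1.4700e-03 * 19900)
t = 4.8200e-07 m = 482.0 nm

482.0


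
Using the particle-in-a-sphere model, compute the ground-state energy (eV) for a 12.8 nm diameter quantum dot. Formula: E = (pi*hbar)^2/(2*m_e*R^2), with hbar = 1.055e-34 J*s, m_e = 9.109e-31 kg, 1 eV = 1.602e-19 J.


Radius R = 12.8/2 = 6.4 nm = 6.4e-09 m
E = (pi * 1.055e-34)^2 / (2 * 9.109e-31 * (6.4e-09)^2)
E(J) = 1.47212e-21
E = E(J) / 1.602e-19 = 0.0092 eV

0.0092


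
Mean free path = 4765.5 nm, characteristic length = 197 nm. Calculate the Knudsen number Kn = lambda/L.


Knudsen number Kn = lambda / L
Kn = 4765.5 / 197
Kn = 24.1904

24.1904


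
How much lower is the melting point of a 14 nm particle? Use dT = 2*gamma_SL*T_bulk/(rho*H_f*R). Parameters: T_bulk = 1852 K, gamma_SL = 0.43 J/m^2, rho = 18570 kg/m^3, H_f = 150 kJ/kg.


Radius R = 14/2 = 7 nm = 7e-09 m
Convert H_f = 150 kJ/kg = 150000 J/kg
dT = 2 * gamma_SL * T_bulk / (rho * H_f * R)
dT = 2 * 0.43 * 1852 / (18570 * 150000 * 7e-09)
dT = 81.7 K

81.7


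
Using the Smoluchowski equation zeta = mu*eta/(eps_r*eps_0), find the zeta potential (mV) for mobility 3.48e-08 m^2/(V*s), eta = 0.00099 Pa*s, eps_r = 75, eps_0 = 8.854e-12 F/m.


Smoluchowski equation: zeta = mu * eta / (eps_r * eps_0)
zeta = 3.48e-08 * 0.00099 / (75 * 8.854e-12)
zeta = 0.051882 V = 51.88 mV

51.88
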